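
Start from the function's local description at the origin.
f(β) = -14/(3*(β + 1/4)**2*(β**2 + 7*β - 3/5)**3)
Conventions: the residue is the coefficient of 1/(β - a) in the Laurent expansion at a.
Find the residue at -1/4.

At the order-2 pole -1/4 set g(β) = (β - (-1/4))^2*f(β) = -14/(3*(β**2 + 7*β - 3/5)**3).
Order-2 pole: residue = g'(a); g'(-1/4) = 3727360000/1121513121, so the residue is 3727360000/1121513121.

The residue is 3727360000/1121513121.


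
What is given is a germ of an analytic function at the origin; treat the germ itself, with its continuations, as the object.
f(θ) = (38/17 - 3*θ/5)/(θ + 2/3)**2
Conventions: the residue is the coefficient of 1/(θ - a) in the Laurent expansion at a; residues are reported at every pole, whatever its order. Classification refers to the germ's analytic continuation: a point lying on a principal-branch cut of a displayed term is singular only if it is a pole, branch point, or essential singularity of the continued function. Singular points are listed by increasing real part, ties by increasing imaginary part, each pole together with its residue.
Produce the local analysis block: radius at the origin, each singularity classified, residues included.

Radius of convergence at 0: 2/3.
At -2/3: a pole of order 2; residue -3/5.

Denominator factor (θ + 2/3)^2: pole of order 2 at -2/3, modulus 2/3.
The radius of convergence is the smallest modulus among the singular points: 2/3.
At the order-2 pole -2/3 set g(θ) = (θ - (-2/3))^2*f(θ) = 38/17 - 3*θ/5.
Order-2 pole: residue = g'(a); g'(-2/3) = -3/5, so the residue is -3/5.


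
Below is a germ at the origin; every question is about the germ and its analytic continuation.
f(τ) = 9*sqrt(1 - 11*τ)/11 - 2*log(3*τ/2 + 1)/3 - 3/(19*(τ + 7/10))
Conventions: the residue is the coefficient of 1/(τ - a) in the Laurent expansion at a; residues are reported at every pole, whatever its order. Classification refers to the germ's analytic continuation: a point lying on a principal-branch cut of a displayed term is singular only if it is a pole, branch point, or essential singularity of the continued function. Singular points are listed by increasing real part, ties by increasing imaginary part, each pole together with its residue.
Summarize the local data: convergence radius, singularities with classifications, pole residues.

Radius of convergence at 0: 1/11.
At -7/10: a pole of order 1; residue -3/19.
At -2/3: a logarithmic branch point.
At 1/11: an algebraic (square-root) branch point.

Denominator factor (τ + 7/10): pole of order 1 at -7/10, modulus 7/10.
Branch term (9/11)*sqrt(1 - τ/(1/11)): its argument vanishes at τ = 1/11, a square-root branch point, modulus 1/11.
Branch term (-2/3)*log(1 - τ/(-2/3)): its argument vanishes at τ = -2/3, a logarithmic branch point, modulus 2/3.
The radius of convergence is the smallest modulus among the singular points: 1/11.
The branch terms are analytic at -7/10 and contribute nothing to the residue; only the rational part matters.
At the order-1 pole -7/10 set g(τ) = (τ - (-7/10))*(rational part) = -3/19.
Simple pole: residue = g(a) at a = -7/10, which is -3/19.
List the singular points by increasing real part (a conjugate pair: the negative imaginary part first).


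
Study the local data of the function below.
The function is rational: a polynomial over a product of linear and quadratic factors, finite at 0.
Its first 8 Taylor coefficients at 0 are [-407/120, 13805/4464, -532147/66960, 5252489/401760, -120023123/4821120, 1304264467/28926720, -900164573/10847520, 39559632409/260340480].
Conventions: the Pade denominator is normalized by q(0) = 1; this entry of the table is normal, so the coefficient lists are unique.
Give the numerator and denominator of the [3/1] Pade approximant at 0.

Taylor coefficients needed (read off): a_0 = -407/120, a_1 = 13805/4464, a_2 = -532147/66960, a_3 = 5252489/401760, a_4 = -120023123/4821120.
Write the denominator as Q(h) = 1 + q1*h. Requiring Q*f - P = O(h^5) with deg P <= 3 kills the coefficients of h^4..h^4 in Q*f:
  h^4: a_4 + q1*a_3 = 0, i.e. -120023123/4821120 + (5252489/401760)*q1 = 0.
Solving this linear system: q1 = 10911193/5729988.
The numerator is Q*f truncated at degree 3: P0 = a_0 = -407/120; P1 = a_1 + q1*a_0 = -2174175307/645925920; P2 = a_2 + q1*a_1 = -886375571/430617280; P3 = a_3 + q1*a_2 = -2660747917/1291851840.

The Pade approximant has numerator coefficients [-407/120, -2174175307/645925920, -886375571/430617280, -2660747917/1291851840]; denominator coefficients [1, 10911193/5729988].


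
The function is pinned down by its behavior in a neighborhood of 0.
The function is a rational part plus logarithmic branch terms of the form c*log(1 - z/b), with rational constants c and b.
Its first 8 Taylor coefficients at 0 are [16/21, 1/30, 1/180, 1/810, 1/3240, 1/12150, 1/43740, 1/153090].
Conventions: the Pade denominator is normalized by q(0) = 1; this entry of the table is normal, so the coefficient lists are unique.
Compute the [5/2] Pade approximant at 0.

The Pade approximant has numerator coefficients [16/21, -1453/4410, 2381/79380, 1/2835, 1/68040, 1/1530900]; denominator coefficients [1, -10/21, 10/189].

Taylor coefficients needed (read off): a_0 = 16/21, a_1 = 1/30, a_2 = 1/180, a_3 = 1/810, a_4 = 1/3240, a_5 = 1/12150, a_6 = 1/43740, a_7 = 1/153090.
Write the denominator as Q(z) = 1 + q1*z + q2*z^2. Requiring Q*f - P = O(z^8) with deg P <= 5 kills the coefficients of z^6..z^7 in Q*f:
  z^6: a_6 + q1*a_5 + q2*a_4 = 0, i.e. 1/43740 + (1/12150)*q1 + (1/3240)*q2 = 0.
  z^7: a_7 + q1*a_6 + q2*a_5 = 0, i.e. 1/153090 + (1/43740)*q1 + (1/12150)*q2 = 0.
Solving this linear system: q1 = -10/21, q2 = 10/189.
The numerator is Q*f truncated at degree 5: P0 = a_0 = 16/21; P1 = a_1 + q1*a_0 = -1453/4410; P2 = a_2 + q1*a_1 + q2*a_0 = 2381/79380; P3 = a_3 + q1*a_2 + q2*a_1 = 1/2835; P4 = a_4 + q1*a_3 + q2*a_2 = 1/68040; P5 = a_5 + q1*a_4 + q2*a_3 = 1/1530900.


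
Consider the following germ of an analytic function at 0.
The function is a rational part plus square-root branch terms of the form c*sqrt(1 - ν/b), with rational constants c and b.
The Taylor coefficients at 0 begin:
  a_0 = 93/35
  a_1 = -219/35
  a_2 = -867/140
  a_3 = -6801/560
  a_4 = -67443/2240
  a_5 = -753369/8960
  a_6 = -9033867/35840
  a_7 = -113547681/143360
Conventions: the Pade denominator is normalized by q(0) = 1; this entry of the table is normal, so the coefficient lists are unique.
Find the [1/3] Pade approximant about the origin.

Taylor coefficients needed (read off): a_0 = 93/35, a_1 = -219/35, a_2 = -867/140, a_3 = -6801/560, a_4 = -67443/2240.
Write the denominator as Q(ν) = 1 + q1*ν + q2*ν^2 + q3*ν^3. Requiring Q*f - P = O(ν^5) with deg P <= 1 kills the coefficients of ν^2..ν^4 in Q*f:
  ν^2: a_2 + q1*a_1 + q2*a_0 = 0, i.e. -867/140 + (-219/35)*q1 + (93/35)*q2 = 0.
  ν^3: a_3 + q1*a_2 + q2*a_1 + q3*a_0 = 0, i.e. -6801/560 + (-867/140)*q1 + (-219/35)*q2 + (93/35)*q3 = 0.
  ν^4: a_4 + q1*a_3 + q2*a_2 + q3*a_1 = 0, i.e. -67443/2240 + (-6801/560)*q1 + (-867/140)*q2 + (-219/35)*q3 = 0.
Solving this linear system: q1 = -2203515/1558276, q2 = -778567/779138, q3 = -840105/779138.
The numerator is Q*f truncated at degree 1: P0 = a_0 = 93/35; P1 = a_1 + q1*a_0 = -546189339/54539660.

The Pade approximant has numerator coefficients [93/35, -546189339/54539660]; denominator coefficients [1, -2203515/1558276, -778567/779138, -840105/779138].


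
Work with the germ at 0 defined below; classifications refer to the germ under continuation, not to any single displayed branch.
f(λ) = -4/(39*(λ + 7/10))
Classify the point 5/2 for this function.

Denominator factors: λ + 7/10 = 16/5 at λ = 5/2 — none vanishes.
So the germ continues analytically to 5/2.

The point is a regular point.


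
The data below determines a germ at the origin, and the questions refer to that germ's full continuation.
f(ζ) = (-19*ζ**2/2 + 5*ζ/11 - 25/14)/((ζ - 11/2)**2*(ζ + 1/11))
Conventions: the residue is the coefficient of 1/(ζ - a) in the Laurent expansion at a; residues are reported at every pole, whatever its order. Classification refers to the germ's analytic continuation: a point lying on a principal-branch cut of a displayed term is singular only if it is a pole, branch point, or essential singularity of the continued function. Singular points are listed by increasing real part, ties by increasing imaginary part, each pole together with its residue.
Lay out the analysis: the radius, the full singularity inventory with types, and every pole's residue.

Denominator factor (ζ - 11/2)^2: pole of order 2 at 11/2, modulus 11/2.
Denominator factor (ζ + 1/11): pole of order 1 at -1/11, modulus 1/11.
The radius of convergence is the smallest modulus among the singular points: 1/11.
At the order-1 pole -1/11 set g(ζ) = (ζ - (-1/11))*f(ζ) = (-19*ζ**2/2 + 5*ζ/11 - 25/14)/(ζ - 11/2)**2.
Simple pole: residue = g(a) at a = -1/11, which is -2152/35301.
At the order-2 pole 11/2 set g(ζ) = (ζ - (11/2))^2*f(ζ) = (-19*ζ**2/2 + 5*ζ/11 - 25/14)/(ζ + 1/11).
Order-2 pole: residue = g'(a); g'(11/2) = -666415/70602, so the residue is -666415/70602.
List the singular points by increasing real part (a conjugate pair: the negative imaginary part first).

Radius of convergence at 0: 1/11.
At -1/11: a pole of order 1; residue -2152/35301.
At 11/2: a pole of order 2; residue -666415/70602.


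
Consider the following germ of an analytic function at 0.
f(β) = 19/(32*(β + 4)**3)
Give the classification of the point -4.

The denominator factor β + 4 vanishes at -4 and appears to the power 3; the numerator there equals 19/32, nonzero, and no other factor vanishes.
Hence a pole whose order is the multiplicity, 3.

The point is a pole of order 3.


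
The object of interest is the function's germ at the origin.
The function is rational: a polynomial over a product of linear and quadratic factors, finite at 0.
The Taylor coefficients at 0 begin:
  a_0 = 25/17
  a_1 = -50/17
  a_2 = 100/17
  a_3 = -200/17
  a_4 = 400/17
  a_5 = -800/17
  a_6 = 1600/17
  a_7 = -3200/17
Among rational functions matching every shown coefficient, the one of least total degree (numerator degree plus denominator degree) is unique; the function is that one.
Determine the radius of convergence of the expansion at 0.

No rational of total degree below 1 reproduces all 8 coefficients; solving the [0/1] Pade equations on them gives f(ε) = 25/(34*(ε + 1/2)), whose expansion matches every shown term.
Denominator factor (ε + 1/2): pole of order 1 at -1/2, modulus 1/2.
The radius of convergence is the smallest modulus among the singular points: 1/2.

The radius of convergence is 1/2.


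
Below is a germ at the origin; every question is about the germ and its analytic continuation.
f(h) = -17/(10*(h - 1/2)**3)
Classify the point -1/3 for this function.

Denominator factors: h - 1/2 = -5/6 at h = -1/3 — none vanishes.
So the germ continues analytically to -1/3.

The point is a regular point.


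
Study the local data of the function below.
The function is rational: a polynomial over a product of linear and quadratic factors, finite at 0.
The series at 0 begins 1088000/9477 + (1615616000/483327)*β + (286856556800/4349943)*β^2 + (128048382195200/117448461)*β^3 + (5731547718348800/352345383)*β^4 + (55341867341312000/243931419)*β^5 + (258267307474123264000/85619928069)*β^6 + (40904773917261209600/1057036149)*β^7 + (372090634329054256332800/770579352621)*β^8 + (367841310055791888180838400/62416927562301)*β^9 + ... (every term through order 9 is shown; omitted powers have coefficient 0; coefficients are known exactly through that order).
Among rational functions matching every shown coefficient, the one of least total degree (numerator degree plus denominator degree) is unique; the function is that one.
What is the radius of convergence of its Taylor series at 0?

The radius of convergence is 1/10.

No rational of total degree below 8 reproduces all 10 coefficients; solving the [2/6] Pade equations on them gives f(β) = (-13*β**2/30 - 10*β/17 - 17/13)/((β - 1/10)**3*(β + 9/4)**3), whose expansion matches every shown term.
Denominator factor (β + 9/4)^3: pole of order 3 at -9/4, modulus 9/4.
Denominator factor (β - 1/10)^3: pole of order 3 at 1/10, modulus 1/10.
The radius of convergence is the smallest modulus among the singular points: 1/10.


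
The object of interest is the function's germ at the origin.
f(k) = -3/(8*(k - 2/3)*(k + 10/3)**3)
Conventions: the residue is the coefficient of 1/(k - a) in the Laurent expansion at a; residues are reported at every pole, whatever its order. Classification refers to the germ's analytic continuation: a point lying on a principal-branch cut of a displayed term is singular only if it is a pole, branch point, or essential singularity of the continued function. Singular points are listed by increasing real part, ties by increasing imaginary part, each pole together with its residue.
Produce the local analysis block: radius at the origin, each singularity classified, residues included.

Radius of convergence at 0: 2/3.
At -10/3: a pole of order 3; residue 3/512.
At 2/3: a pole of order 1; residue -3/512.

Denominator factor (k - 2/3): pole of order 1 at 2/3, modulus 2/3.
Denominator factor (k + 10/3)^3: pole of order 3 at -10/3, modulus 10/3.
The radius of convergence is the smallest modulus among the singular points: 2/3.
At the order-3 pole -10/3 set g(k) = (k - (-10/3))^3*f(k) = -3/(8*(k - 2/3)).
Order-3 pole: residue = g''(a)/2; g''(-10/3) = 3/256, so the residue is 3/512.
At the order-1 pole 2/3 set g(k) = (k - (2/3))*f(k) = -3/(8*(k + 10/3)**3).
Simple pole: residue = g(a) at a = 2/3, which is -3/512.
List the singular points by increasing real part (a conjugate pair: the negative imaginary part first).


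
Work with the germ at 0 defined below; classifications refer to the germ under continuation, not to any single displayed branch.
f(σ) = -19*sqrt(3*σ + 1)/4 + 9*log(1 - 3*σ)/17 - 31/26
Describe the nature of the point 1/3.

The term (9/17)*log(1 - σ/(1/3)) has argument 1 - 1/3/(1/3) = 0 at 1/3: a logarithmic (infinitely-sheeted) branch point; the remaining terms are analytic or single-valued there.

The point is a logarithmic branch point.


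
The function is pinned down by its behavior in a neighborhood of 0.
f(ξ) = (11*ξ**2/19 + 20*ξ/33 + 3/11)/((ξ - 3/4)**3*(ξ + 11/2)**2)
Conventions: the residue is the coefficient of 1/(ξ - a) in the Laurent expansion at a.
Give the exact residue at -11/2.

At the order-2 pole -11/2 set g(ξ) = (ξ - (-11/2))^2*f(ξ) = (11*ξ**2/19 + 20*ξ/33 + 3/11)/(ξ - 3/4)**3.
Order-2 pole: residue = g'(a); g'(-11/2) = -1178624/244921875, so the residue is -1178624/244921875.

The residue is -1178624/244921875.


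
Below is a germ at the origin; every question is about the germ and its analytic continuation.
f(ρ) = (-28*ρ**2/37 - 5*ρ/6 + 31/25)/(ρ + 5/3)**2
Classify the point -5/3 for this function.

The point is a pole of order 2.

The denominator factor ρ + 5/3 vanishes at -5/3 and appears to the power 2; the numerator there equals 8771/16650, nonzero, and no other factor vanishes.
Hence a pole whose order is the multiplicity, 2.


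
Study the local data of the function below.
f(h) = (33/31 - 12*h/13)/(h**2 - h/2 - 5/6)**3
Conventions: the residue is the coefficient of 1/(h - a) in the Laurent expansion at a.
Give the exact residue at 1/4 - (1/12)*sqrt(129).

The residue is -(580608/32041321)*sqrt(129).

The factor h**2 - h/2 - 5/6 splits as (h - a)(h - a') with a = 1/4 - (1/12)*sqrt(129), a' = 1/4 + (1/12)*sqrt(129). At the order-3 pole a set g(h) = (h - a)^3*f(h) = [33/31 - 12*h/13] / (h - a')^3.
Order-3 pole: residue = g''(a)/2; g''(1/4 - (1/12)*sqrt(129)) = -(1161216/32041321)*sqrt(129), so the residue is -(580608/32041321)*sqrt(129).


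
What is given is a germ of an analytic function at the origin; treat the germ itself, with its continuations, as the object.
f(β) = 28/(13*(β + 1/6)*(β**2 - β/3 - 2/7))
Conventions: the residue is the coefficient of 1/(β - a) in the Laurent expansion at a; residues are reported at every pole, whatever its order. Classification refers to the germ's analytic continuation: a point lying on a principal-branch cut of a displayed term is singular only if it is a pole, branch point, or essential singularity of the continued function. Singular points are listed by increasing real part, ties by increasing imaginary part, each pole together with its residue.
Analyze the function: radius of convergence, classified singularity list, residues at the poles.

Denominator factor (β + 1/6): pole of order 1 at -1/6, modulus 1/6.
Denominator factor (β**2 - β/3 - 2/7): discriminant 79/63, real irrational roots 1/6 + (1/42)*sqrt(553) and 1/6 - (1/42)*sqrt(553); poles of order 1, moduli 1/6 + (1/42)*sqrt(553) and -1/6 + (1/42)*sqrt(553).
The radius of convergence is the smallest modulus among the singular points: 1/6.
The factor β**2 - β/3 - 2/7 splits as (β - a)(β - a') with a = 1/6 - (1/42)*sqrt(553), a' = 1/6 + (1/42)*sqrt(553). At the order-1 pole a set g(β) = (β - a)*f(β) = [28/(13*(β + 1/6))] / (β - a').
Simple pole: residue = g(a) at a = 1/6 - (1/42)*sqrt(553), which is 1176/221 + (2352/17459)*sqrt(553).
At the order-1 pole -1/6 set g(β) = (β - (-1/6))*f(β) = 28/(13*(β**2 - β/3 - 2/7)).
Simple pole: residue = g(a) at a = -1/6, which is -2352/221.
The factor β**2 - β/3 - 2/7 splits as (β - a)(β - a') with a = 1/6 + (1/42)*sqrt(553), a' = 1/6 - (1/42)*sqrt(553). At the order-1 pole a set g(β) = (β - a)*f(β) = [28/(13*(β + 1/6))] / (β - a').
Simple pole: residue = g(a) at a = 1/6 + (1/42)*sqrt(553), which is 1176/221 - (2352/17459)*sqrt(553).
List the singular points by increasing real part (a conjugate pair: the negative imaginary part first).

Radius of convergence at 0: 1/6.
At 1/6 - (1/42)*sqrt(553): a pole of order 1; residue 1176/221 + (2352/17459)*sqrt(553).
At -1/6: a pole of order 1; residue -2352/221.
At 1/6 + (1/42)*sqrt(553): a pole of order 1; residue 1176/221 - (2352/17459)*sqrt(553).


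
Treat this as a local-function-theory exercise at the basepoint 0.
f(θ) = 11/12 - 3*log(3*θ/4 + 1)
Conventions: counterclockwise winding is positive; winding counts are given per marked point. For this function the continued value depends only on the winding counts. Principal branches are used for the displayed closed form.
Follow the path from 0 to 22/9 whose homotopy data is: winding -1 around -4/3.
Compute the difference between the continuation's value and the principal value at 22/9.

Continued minus principal equals (6)*pi*i.

The rational part is single-valued and drops out of the difference; each branch term changes only by its own monodromy.
(-3)*log(1 - θ/(-4/3)): each positive loop around -4/3 adds 2*pi*i to the log, so winding -1 contributes (-3)*(-1)*2*pi*i = (6)*pi*i.
Summing the contributions at θ = 22/9 gives (6)*pi*i.


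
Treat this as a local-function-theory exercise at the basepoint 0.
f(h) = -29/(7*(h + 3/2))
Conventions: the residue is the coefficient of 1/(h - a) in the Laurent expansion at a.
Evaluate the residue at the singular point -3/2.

At the order-1 pole -3/2 set g(h) = (h - (-3/2))*f(h) = -29/7.
Simple pole: residue = g(a) at a = -3/2, which is -29/7.

The residue is -29/7.


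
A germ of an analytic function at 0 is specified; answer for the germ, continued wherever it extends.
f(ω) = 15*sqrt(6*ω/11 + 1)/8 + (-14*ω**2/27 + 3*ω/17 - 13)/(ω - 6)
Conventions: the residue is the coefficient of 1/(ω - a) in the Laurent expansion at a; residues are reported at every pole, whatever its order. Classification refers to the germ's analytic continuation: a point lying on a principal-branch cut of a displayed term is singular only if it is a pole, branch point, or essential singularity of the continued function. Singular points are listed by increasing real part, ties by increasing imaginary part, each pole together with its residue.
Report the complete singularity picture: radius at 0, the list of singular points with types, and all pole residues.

Radius of convergence at 0: 11/6.
At -11/6: an algebraic (square-root) branch point.
At 6: a pole of order 1; residue -1561/51.

Denominator factor (ω - 6): pole of order 1 at 6, modulus 6.
Branch term (15/8)*sqrt(1 - ω/(-11/6)): its argument vanishes at ω = -11/6, a square-root branch point, modulus 11/6.
The radius of convergence is the smallest modulus among the singular points: 11/6.
The branch term is analytic at 6 and contributes nothing to the residue; only the rational part matters.
At the order-1 pole 6 set g(ω) = (ω - (6))*(rational part) = -14*ω**2/27 + 3*ω/17 - 13.
Simple pole: residue = g(a) at a = 6, which is -1561/51.
List the singular points by increasing real part (a conjugate pair: the negative imaginary part first).


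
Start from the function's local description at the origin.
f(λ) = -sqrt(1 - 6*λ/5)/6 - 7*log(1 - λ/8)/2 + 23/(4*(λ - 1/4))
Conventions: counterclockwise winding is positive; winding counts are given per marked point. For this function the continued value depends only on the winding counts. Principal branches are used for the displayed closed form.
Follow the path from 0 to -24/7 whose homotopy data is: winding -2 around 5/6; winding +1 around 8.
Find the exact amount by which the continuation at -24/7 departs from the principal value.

Continued minus principal equals -(7)*pi*i.

The rational part is single-valued and drops out of the difference; each branch term changes only by its own monodromy.
(-1/6)*sqrt(1 - λ/(5/6)): winding -2 is even, the square root returns to the same sheet, contribution 0.
(-7/2)*log(1 - λ/(8)): each positive loop around 8 adds 2*pi*i to the log, so winding +1 contributes (-7/2)*(1)*2*pi*i = -(7)*pi*i.
Summing the contributions at λ = -24/7 gives -(7)*pi*i.


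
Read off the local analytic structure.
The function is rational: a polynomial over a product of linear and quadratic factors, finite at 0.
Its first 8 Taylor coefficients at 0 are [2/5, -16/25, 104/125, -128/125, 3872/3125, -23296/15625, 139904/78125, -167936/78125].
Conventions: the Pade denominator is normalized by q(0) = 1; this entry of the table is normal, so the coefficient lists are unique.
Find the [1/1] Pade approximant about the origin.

The Pade approximant has numerator coefficients [2/5, -3/25]; denominator coefficients [1, 13/10].

Taylor coefficients needed (read off): a_0 = 2/5, a_1 = -16/25, a_2 = 104/125.
Write the denominator as Q(ω) = 1 + q1*ω. Requiring Q*f - P = O(ω^3) with deg P <= 1 kills the coefficients of ω^2..ω^2 in Q*f:
  ω^2: a_2 + q1*a_1 = 0, i.e. 104/125 + (-16/25)*q1 = 0.
Solving this linear system: q1 = 13/10.
The numerator is Q*f truncated at degree 1: P0 = a_0 = 2/5; P1 = a_1 + q1*a_0 = -3/25.


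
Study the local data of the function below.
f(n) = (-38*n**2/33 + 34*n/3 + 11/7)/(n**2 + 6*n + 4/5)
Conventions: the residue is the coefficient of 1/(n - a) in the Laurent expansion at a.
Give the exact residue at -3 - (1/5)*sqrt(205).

The factor n**2 + 6*n + 4/5 splits as (n - a)(n - a') with a = -3 - (1/5)*sqrt(205), a' = -3 + (1/5)*sqrt(205). At the order-1 pole a set g(n) = (n - a)*f(n) = [-38*n**2/33 + 34*n/3 + 11/7] / (n - a').
Simple pole: residue = g(a) at a = -3 - (1/5)*sqrt(205), which is 301/33 + (60331/94710)*sqrt(205).

The residue is 301/33 + (60331/94710)*sqrt(205).


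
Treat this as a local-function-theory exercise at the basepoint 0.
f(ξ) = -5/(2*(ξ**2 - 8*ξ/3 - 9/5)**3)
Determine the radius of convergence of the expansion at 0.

The radius of convergence is -4/3 + (1/15)*sqrt(805).

Denominator factor (ξ**2 - 8*ξ/3 - 9/5)^3: discriminant 644/45, real irrational roots 4/3 + (1/15)*sqrt(805) and 4/3 - (1/15)*sqrt(805); poles of order 3, moduli 4/3 + (1/15)*sqrt(805) and -4/3 + (1/15)*sqrt(805).
The radius of convergence is the smallest modulus among the singular points: -4/3 + (1/15)*sqrt(805).


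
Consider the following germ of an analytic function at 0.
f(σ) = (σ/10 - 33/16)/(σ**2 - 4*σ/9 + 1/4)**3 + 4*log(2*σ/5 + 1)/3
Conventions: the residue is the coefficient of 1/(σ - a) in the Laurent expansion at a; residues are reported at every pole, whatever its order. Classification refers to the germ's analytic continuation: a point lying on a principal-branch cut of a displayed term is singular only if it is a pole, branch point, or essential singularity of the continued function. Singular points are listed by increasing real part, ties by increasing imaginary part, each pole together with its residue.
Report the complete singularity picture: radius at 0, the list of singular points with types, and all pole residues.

Radius of convergence at 0: 1/2.
At -5/2: a logarithmic branch point.
At (2/9) - ((1/18)*sqrt(65))*i: a pole of order 3; residue -((2224179/845000)*sqrt(65))*i.
At (2/9) + ((1/18)*sqrt(65))*i: a pole of order 3; residue ((2224179/845000)*sqrt(65))*i.

Denominator factor (σ**2 - 4*σ/9 + 1/4)^3: discriminant -65/81, complex-conjugate roots (2/9) + ((1/18)*sqrt(65))*i and (2/9) - ((1/18)*sqrt(65))*i; poles of order 3, moduli 1/2 and 1/2.
Branch term (4/3)*log(1 - σ/(-5/2)): its argument vanishes at σ = -5/2, a logarithmic branch point, modulus 5/2.
The radius of convergence is the smallest modulus among the singular points: 1/2.
The branch term is analytic at (2/9) - ((1/18)*sqrt(65))*i and contributes nothing to the residue; only the rational part matters.
The factor σ**2 - 4*σ/9 + 1/4 splits as (σ - a)(σ - a') with a = (2/9) - ((1/18)*sqrt(65))*i, a' = (2/9) + ((1/18)*sqrt(65))*i. At the order-3 pole a set g(σ) = (σ - a)^3*(rational part) = [σ/10 - 33/16] / (σ - a')^3.
Order-3 pole: residue = g''(a)/2; g''((2/9) - ((1/18)*sqrt(65))*i) = -((2224179/422500)*sqrt(65))*i, so the residue is -((2224179/845000)*sqrt(65))*i.
The branch term is analytic at (2/9) + ((1/18)*sqrt(65))*i and contributes nothing to the residue; only the rational part matters.
The factor σ**2 - 4*σ/9 + 1/4 splits as (σ - a)(σ - a') with a = (2/9) + ((1/18)*sqrt(65))*i, a' = (2/9) - ((1/18)*sqrt(65))*i. At the order-3 pole a set g(σ) = (σ - a)^3*(rational part) = [σ/10 - 33/16] / (σ - a')^3.
Order-3 pole: residue = g''(a)/2; g''((2/9) + ((1/18)*sqrt(65))*i) = ((2224179/422500)*sqrt(65))*i, so the residue is ((2224179/845000)*sqrt(65))*i.
List the singular points by increasing real part (a conjugate pair: the negative imaginary part first).


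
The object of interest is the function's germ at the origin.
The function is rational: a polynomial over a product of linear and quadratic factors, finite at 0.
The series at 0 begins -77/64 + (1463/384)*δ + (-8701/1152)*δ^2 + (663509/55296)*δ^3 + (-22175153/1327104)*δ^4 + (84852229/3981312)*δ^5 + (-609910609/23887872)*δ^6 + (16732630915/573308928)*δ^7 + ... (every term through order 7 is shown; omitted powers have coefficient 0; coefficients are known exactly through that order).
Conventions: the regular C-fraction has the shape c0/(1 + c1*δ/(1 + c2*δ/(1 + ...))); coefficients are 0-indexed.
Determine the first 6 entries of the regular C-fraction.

Taylor coefficients (read off): a_0 = -77/64, a_1 = 1463/384, a_2 = -8701/1152, a_3 = 663509/55296, a_4 = -22175153/1327104, a_5 = 84852229/3981312.
c0 = a_0 = -77/64. Peel one level at a time: if S = 1 + c*δ/S' with S'(0) = 1, then c is the δ-coefficient of S and S' = c*δ/(S - 1).
S_1 = c0/f = 1 + (19/6)*δ + (15/4)*δ^2 + ...; c1 = 19/6.
S_2 = c1*δ/(S_1 - 1) = 1 + (-45/38)*δ + (4509/5776)*δ^2 + ...; c2 = -45/38.
S_3 = c2*δ/(S_2 - 1) = 1 + (501/760)*δ + (69/400)*δ^2 + ...; c3 = 501/760.
S_4 = c3*δ/(S_3 - 1) = 1 + (-437/1670)*δ + (220837/1784896)*δ^2 + ...; c4 = -437/1670.
S_5 = c4*δ/(S_4 - 1) = 1 + (58115/122912)*δ + ...; c5 = 58115/122912.

The regular C-fraction coefficients are [-77/64, 19/6, -45/38, 501/760, -437/1670, 58115/122912].


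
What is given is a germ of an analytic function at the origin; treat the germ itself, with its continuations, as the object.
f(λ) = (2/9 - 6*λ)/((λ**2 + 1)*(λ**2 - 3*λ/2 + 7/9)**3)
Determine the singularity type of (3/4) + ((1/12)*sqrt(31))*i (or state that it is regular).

The point is a pole of order 3.

The denominator factor λ**2 - 3*λ/2 + 7/9 vanishes at (3/4) + ((1/12)*sqrt(31))*i and appears to the power 3; the numerator there equals (-77/18) - ((1/2)*sqrt(31))*i, nonzero, and no other factor vanishes.
Hence a pole whose order is the multiplicity, 3.


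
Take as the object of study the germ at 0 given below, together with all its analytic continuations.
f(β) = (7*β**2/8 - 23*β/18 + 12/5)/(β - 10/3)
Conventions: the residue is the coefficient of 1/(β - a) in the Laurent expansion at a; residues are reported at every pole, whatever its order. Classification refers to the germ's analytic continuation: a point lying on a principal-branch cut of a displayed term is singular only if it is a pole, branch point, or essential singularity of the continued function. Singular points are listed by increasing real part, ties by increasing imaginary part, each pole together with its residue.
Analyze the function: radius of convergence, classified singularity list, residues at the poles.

Radius of convergence at 0: 10/3.
At 10/3: a pole of order 1; residue 2123/270.

Denominator factor (β - 10/3): pole of order 1 at 10/3, modulus 10/3.
The radius of convergence is the smallest modulus among the singular points: 10/3.
At the order-1 pole 10/3 set g(β) = (β - (10/3))*f(β) = 7*β**2/8 - 23*β/18 + 12/5.
Simple pole: residue = g(a) at a = 10/3, which is 2123/270.


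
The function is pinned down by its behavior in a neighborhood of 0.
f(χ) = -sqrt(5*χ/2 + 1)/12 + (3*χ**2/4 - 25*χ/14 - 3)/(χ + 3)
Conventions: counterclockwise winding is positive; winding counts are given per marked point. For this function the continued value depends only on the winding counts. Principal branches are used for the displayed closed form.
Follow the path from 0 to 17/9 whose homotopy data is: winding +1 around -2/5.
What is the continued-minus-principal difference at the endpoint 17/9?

Continued minus principal equals (1/36)*sqrt(206).

The rational part is single-valued and drops out of the difference; each branch term changes only by its own monodromy.
(-1/12)*sqrt(1 - χ/(-2/5)): winding +1 is odd, the square root flips sign, contributing -2*(-1/12)*sqrt(1 - (17/9)/(-2/5)) = -2*(-1/12)*sqrt(103/18) = (1/36)*sqrt(206).
Summing the contributions at χ = 17/9 gives (1/36)*sqrt(206).


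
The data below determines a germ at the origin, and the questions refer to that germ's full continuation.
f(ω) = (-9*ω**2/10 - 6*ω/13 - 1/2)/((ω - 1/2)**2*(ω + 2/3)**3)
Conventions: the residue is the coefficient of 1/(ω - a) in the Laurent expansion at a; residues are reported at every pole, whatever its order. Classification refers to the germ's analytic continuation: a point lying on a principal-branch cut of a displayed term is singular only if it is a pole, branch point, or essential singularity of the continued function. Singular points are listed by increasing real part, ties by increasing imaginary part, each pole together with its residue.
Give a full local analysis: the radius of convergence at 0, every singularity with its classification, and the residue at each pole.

Radius of convergence at 0: 1/2.
At -2/3: a pole of order 3; residue -3078/4459.
At 1/2: a pole of order 2; residue 3078/4459.

Denominator factor (ω + 2/3)^3: pole of order 3 at -2/3, modulus 2/3.
Denominator factor (ω - 1/2)^2: pole of order 2 at 1/2, modulus 1/2.
The radius of convergence is the smallest modulus among the singular points: 1/2.
At the order-3 pole -2/3 set g(ω) = (ω - (-2/3))^3*f(ω) = (-9*ω**2/10 - 6*ω/13 - 1/2)/(ω - 1/2)**2.
Order-3 pole: residue = g''(a)/2; g''(-2/3) = -6156/4459, so the residue is -3078/4459.
At the order-2 pole 1/2 set g(ω) = (ω - (1/2))^2*f(ω) = (-9*ω**2/10 - 6*ω/13 - 1/2)/(ω + 2/3)**3.
Order-2 pole: residue = g'(a); g'(1/2) = 3078/4459, so the residue is 3078/4459.
List the singular points by increasing real part (a conjugate pair: the negative imaginary part first).


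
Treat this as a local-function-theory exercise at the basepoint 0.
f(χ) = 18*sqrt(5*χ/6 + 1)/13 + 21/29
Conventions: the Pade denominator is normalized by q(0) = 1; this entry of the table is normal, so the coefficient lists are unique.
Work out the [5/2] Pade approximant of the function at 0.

Taylor coefficients needed (expand at 0): a_0 = 795/377, a_1 = 15/26, a_2 = -25/208, a_3 = 125/2496, a_4 = -3125/119808, a_5 = 21875/1437696, a_6 = -109375/11501568, a_7 = 859375/138018816.
Write the denominator as Q(χ) = 1 + q1*χ + q2*χ^2. Requiring Q*f - P = O(χ^8) with deg P <= 5 kills the coefficients of χ^6..χ^7 in Q*f:
  χ^6: a_6 + q1*a_5 + q2*a_4 = 0, i.e. -109375/11501568 + (21875/1437696)*q1 + (-3125/119808)*q2 = 0.
  χ^7: a_7 + q1*a_6 + q2*a_5 = 0, i.e. 859375/138018816 + (-109375/11501568)*q1 + (21875/1437696)*q2 = 0.
Solving this linear system: q1 = 15/14, q2 = 25/96.
The numerator is Q*f truncated at degree 5: P0 = a_0 = 795/377; P1 = a_1 + q1*a_0 = 7485/2639; P2 = a_2 + q1*a_1 + q2*a_0 = 88425/84448; P3 = a_3 + q1*a_2 + q2*a_1 = 625/8736; P4 = a_4 + q1*a_3 + q2*a_2 = -3125/838656; P5 = a_5 + q1*a_4 + q2*a_3 = 3125/10063872.

The Pade approximant has numerator coefficients [795/377, 7485/2639, 88425/84448, 625/8736, -3125/838656, 3125/10063872]; denominator coefficients [1, 15/14, 25/96].


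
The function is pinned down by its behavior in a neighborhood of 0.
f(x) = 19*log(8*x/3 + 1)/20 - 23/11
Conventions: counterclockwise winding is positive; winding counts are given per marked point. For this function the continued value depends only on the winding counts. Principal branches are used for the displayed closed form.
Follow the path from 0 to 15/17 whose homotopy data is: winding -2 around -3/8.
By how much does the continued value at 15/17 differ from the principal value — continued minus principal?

The rational part is single-valued and drops out of the difference; each branch term changes only by its own monodromy.
(19/20)*log(1 - x/(-3/8)): each positive loop around -3/8 adds 2*pi*i to the log, so winding -2 contributes (19/20)*(-2)*2*pi*i = -(19/5)*pi*i.
Summing the contributions at x = 15/17 gives -(19/5)*pi*i.

Continued minus principal equals -(19/5)*pi*i.


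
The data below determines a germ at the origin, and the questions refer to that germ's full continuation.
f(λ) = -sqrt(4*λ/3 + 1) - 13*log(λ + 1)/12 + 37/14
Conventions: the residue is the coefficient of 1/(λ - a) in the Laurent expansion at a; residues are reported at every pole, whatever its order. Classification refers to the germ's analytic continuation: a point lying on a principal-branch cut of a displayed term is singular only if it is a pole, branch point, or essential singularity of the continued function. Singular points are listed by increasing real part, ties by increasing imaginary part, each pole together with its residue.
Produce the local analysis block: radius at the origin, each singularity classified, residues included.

Radius of convergence at 0: 3/4.
At -1: a logarithmic branch point.
At -3/4: an algebraic (square-root) branch point.

Branch term (-13/12)*log(1 - λ/(-1)): its argument vanishes at λ = -1, a logarithmic branch point, modulus 1.
Branch term (-1)*sqrt(1 - λ/(-3/4)): its argument vanishes at λ = -3/4, a square-root branch point, modulus 3/4.
The radius of convergence is the smallest modulus among the singular points: 3/4.
List the singular points by increasing real part (a conjugate pair: the negative imaginary part first).


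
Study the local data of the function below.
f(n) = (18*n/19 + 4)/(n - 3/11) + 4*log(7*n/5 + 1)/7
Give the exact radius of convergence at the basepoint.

The radius of convergence is 3/11.

Denominator factor (n - 3/11): pole of order 1 at 3/11, modulus 3/11.
Branch term (4/7)*log(1 - n/(-5/7)): its argument vanishes at n = -5/7, a logarithmic branch point, modulus 5/7.
The radius of convergence is the smallest modulus among the singular points: 3/11.


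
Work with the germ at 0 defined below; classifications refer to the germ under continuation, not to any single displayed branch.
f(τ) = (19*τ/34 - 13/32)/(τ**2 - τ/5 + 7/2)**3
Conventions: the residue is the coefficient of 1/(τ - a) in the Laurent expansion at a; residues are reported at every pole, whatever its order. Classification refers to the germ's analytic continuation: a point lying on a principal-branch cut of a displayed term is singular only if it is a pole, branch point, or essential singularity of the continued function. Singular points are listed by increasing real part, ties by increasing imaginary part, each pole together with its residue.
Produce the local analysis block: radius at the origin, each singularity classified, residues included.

Denominator factor (τ**2 - τ/5 + 7/2)^3: discriminant -349/25, complex-conjugate roots (1/10) + ((1/10)*sqrt(349))*i and (1/10) - ((1/10)*sqrt(349))*i; poles of order 3, moduli (1/2)*sqrt(14) and (1/2)*sqrt(14).
The radius of convergence is the smallest modulus among the singular points: (1/2)*sqrt(14).
The factor τ**2 - τ/5 + 7/2 splits as (τ - a)(τ - a') with a = (1/10) - ((1/10)*sqrt(349))*i, a' = (1/10) + ((1/10)*sqrt(349))*i. At the order-3 pole a set g(τ) = (τ - a)^3*f(τ) = [19*τ/34 - 13/32] / (τ - a')^3.
Order-3 pole: residue = g''(a)/2; g''((1/10) - ((1/10)*sqrt(349))*i) = -((1786875/5781162664)*sqrt(349))*i, so the residue is -((1786875/11562325328)*sqrt(349))*i.
The factor τ**2 - τ/5 + 7/2 splits as (τ - a)(τ - a') with a = (1/10) + ((1/10)*sqrt(349))*i, a' = (1/10) - ((1/10)*sqrt(349))*i. At the order-3 pole a set g(τ) = (τ - a)^3*f(τ) = [19*τ/34 - 13/32] / (τ - a')^3.
Order-3 pole: residue = g''(a)/2; g''((1/10) + ((1/10)*sqrt(349))*i) = ((1786875/5781162664)*sqrt(349))*i, so the residue is ((1786875/11562325328)*sqrt(349))*i.
List the singular points by increasing real part (a conjugate pair: the negative imaginary part first).

Radius of convergence at 0: (1/2)*sqrt(14).
At (1/10) - ((1/10)*sqrt(349))*i: a pole of order 3; residue -((1786875/11562325328)*sqrt(349))*i.
At (1/10) + ((1/10)*sqrt(349))*i: a pole of order 3; residue ((1786875/11562325328)*sqrt(349))*i.


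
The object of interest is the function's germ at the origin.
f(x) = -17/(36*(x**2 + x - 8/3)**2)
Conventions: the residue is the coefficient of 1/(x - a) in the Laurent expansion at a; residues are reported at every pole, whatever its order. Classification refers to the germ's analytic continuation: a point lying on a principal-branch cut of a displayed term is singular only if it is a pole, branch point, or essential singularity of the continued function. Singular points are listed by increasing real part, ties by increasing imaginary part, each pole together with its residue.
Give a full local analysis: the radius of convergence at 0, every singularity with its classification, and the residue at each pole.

Radius of convergence at 0: -1/2 + (1/6)*sqrt(105).
At -1/2 - (1/6)*sqrt(105): a pole of order 2; residue -(17/7350)*sqrt(105).
At -1/2 + (1/6)*sqrt(105): a pole of order 2; residue (17/7350)*sqrt(105).

Denominator factor (x**2 + x - 8/3)^2: discriminant 35/3, real irrational roots -1/2 + (1/6)*sqrt(105) and -1/2 - (1/6)*sqrt(105); poles of order 2, moduli -1/2 + (1/6)*sqrt(105) and 1/2 + (1/6)*sqrt(105).
The radius of convergence is the smallest modulus among the singular points: -1/2 + (1/6)*sqrt(105).
The factor x**2 + x - 8/3 splits as (x - a)(x - a') with a = -1/2 - (1/6)*sqrt(105), a' = -1/2 + (1/6)*sqrt(105). At the order-2 pole a set g(x) = (x - a)^2*f(x) = [-17/36] / (x - a')^2.
Order-2 pole: residue = g'(a); g'(-1/2 - (1/6)*sqrt(105)) = -(17/7350)*sqrt(105), so the residue is -(17/7350)*sqrt(105).
The factor x**2 + x - 8/3 splits as (x - a)(x - a') with a = -1/2 + (1/6)*sqrt(105), a' = -1/2 - (1/6)*sqrt(105). At the order-2 pole a set g(x) = (x - a)^2*f(x) = [-17/36] / (x - a')^2.
Order-2 pole: residue = g'(a); g'(-1/2 + (1/6)*sqrt(105)) = (17/7350)*sqrt(105), so the residue is (17/7350)*sqrt(105).
List the singular points by increasing real part (a conjugate pair: the negative imaginary part first).


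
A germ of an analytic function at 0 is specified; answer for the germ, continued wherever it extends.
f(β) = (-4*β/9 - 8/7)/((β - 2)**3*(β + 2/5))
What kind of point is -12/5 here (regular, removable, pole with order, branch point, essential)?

Denominator factors: β - 2 = -22/5 at β = -12/5; β + 2/5 = -2 at β = -12/5 — none vanishes.
So the germ continues analytically to -12/5.

The point is a regular point.
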